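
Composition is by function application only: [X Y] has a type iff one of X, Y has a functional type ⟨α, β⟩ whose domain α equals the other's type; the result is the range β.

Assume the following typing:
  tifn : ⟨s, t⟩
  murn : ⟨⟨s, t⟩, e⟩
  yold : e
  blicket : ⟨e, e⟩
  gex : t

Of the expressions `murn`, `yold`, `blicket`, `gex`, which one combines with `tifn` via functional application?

murn

murn — combines: murn : ⟨⟨s, t⟩, e⟩ takes tifn : ⟨s, t⟩ as argument, giving e.
yold : e — neither side's domain matches the other.
blicket : ⟨e, e⟩ — neither side's domain matches the other.
gex : t — neither side's domain matches the other.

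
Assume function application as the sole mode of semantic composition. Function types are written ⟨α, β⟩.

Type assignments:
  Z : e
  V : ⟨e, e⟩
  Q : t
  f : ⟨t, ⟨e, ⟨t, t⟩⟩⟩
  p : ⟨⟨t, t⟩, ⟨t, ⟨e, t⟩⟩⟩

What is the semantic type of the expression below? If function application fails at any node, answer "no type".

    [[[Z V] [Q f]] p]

⟨t, ⟨e, t⟩⟩

[Z V]: functor V : ⟨e, e⟩, argument Z : e; result e.
[Q f]: functor f : ⟨t, ⟨e, ⟨t, t⟩⟩⟩, argument Q : t; result ⟨e, ⟨t, t⟩⟩.
[[Z V] [Q f]]: functor [Q f] : ⟨e, ⟨t, t⟩⟩, argument [Z V] : e; result ⟨t, t⟩.
[[[Z V] [Q f]] p]: functor p : ⟨⟨t, t⟩, ⟨t, ⟨e, t⟩⟩⟩, argument [[Z V] [Q f]] : ⟨t, t⟩; result ⟨t, ⟨e, t⟩⟩.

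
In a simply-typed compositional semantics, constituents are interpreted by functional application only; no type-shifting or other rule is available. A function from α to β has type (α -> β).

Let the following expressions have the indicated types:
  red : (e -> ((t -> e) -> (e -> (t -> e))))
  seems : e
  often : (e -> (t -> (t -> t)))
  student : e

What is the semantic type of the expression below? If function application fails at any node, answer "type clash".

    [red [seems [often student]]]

At [often student], often : (e -> (t -> (t -> t))) takes student : e, giving (t -> (t -> t)).
[seems [often student]]: e and (t -> (t -> t)) cannot combine by function application — type clash.

type clash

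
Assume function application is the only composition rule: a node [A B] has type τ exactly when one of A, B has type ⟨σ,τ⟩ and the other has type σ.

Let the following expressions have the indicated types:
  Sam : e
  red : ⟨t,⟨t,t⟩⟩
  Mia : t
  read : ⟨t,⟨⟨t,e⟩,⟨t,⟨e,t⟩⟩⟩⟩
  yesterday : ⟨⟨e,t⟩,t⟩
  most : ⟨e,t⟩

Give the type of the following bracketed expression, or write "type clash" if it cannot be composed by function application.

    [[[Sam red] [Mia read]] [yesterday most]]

[Sam red]: e and ⟨t,⟨t,t⟩⟩ cannot combine by function application — type clash.

type clash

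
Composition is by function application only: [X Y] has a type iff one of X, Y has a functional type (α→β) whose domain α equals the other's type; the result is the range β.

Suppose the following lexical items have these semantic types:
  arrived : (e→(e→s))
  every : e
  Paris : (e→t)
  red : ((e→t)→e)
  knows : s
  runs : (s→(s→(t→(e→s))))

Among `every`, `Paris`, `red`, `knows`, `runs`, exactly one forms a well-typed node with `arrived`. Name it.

every — combines: arrived : (e→(e→s)) takes every : e as argument, giving (e→s).
Paris : (e→t) — does not combine with arrived.
red : ((e→t)→e) — does not combine with arrived.
knows : s — does not combine with arrived.
runs : (s→(s→(t→(e→s)))) — does not combine with arrived.

every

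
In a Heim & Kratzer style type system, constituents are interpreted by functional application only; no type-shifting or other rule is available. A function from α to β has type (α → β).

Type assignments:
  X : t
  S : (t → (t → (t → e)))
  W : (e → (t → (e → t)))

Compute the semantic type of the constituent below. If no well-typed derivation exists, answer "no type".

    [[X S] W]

[X S]: S is (t → (t → (t → e))), X is t; result (t → (t → e)).
[[X S] W]: (t → (t → e)) with (e → (t → (e → t))) — neither is a function whose domain matches the other; composition fails here.

no type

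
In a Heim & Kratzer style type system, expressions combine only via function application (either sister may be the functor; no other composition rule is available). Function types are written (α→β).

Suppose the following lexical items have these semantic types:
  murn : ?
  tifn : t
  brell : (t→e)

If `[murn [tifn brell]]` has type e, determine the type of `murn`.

(e→e)

[murn [tifn brell]] is required to be e. [tifn brell] : e cannot yield e as functor, so murn : (e→e).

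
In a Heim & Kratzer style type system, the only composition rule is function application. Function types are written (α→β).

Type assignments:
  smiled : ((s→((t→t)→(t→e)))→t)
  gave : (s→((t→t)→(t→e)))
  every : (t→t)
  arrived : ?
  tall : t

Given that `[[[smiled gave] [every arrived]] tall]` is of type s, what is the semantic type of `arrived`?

((t→t)→(t→(t→s)))

[[[smiled gave] [every arrived]] tall] must have type s. The sister tall has type t; that is not a function onto s, so [[smiled gave] [every arrived]] must be the functor, of type (t→s).
[[smiled gave] [every arrived]] must have type (t→s). The sister [smiled gave] has type t; that is not a function onto (t→s), so [every arrived] must be the functor, of type (t→(t→s)).
[every arrived] must have type (t→(t→s)). The sister every has type (t→t); that is not a function onto (t→(t→s)), so arrived must be the functor, of type ((t→t)→(t→(t→s))).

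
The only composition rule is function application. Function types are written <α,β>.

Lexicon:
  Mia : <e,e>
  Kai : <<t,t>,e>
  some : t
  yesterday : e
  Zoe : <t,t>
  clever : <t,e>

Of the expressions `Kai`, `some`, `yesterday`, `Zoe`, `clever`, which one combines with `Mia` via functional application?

yesterday

Kai : <<t,t>,e> — no; Mia wants e, and Kai wants <t,t>.
some : t — no; Mia wants e, and some wants nothing (atomic).
yesterday — combines: Mia : <e,e> takes yesterday : e as argument, giving e.
Zoe : <t,t> — no; Mia wants e, and Zoe wants t.
clever : <t,e> — no; Mia wants e, and clever wants t.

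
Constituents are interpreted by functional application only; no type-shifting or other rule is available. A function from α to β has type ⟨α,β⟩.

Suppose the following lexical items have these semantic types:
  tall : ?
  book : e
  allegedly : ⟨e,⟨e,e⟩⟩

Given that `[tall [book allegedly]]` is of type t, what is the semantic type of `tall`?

⟨⟨e,e⟩,t⟩

[tall [book allegedly]] is required to be t. [book allegedly] : ⟨e,e⟩ cannot yield t as functor, so tall : ⟨⟨e,e⟩,t⟩.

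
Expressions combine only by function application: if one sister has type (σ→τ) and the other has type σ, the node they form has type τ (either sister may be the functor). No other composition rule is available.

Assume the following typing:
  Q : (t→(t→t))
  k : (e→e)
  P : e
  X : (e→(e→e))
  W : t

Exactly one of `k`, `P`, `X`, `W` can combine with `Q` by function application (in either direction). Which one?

k : (e→e) — Q needs t; k needs e; neither fits.
P : e — Q needs t; P needs nothing (atomic); neither fits.
X : (e→(e→e)) — Q needs t; X needs e; neither fits.
W — combines: Q : (t→(t→t)) takes W : t as argument, giving (t→t).

W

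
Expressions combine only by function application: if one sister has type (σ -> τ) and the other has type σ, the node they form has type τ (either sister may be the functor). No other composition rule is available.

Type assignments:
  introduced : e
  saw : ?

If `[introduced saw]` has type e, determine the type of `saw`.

(e -> e)

[introduced saw] must have type e. The sister introduced has type e; that is not a function onto e, so saw must be the functor, of type (e -> e).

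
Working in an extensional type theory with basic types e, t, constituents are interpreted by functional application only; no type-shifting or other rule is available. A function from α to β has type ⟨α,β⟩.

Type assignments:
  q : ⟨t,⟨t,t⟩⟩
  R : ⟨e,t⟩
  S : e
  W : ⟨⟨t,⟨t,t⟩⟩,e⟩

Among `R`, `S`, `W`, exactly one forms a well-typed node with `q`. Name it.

R : ⟨e,t⟩ — does not combine with q.
S : e — does not combine with q.
W — combines: W : ⟨⟨t,⟨t,t⟩⟩,e⟩ takes q : ⟨t,⟨t,t⟩⟩ as argument, giving e.

W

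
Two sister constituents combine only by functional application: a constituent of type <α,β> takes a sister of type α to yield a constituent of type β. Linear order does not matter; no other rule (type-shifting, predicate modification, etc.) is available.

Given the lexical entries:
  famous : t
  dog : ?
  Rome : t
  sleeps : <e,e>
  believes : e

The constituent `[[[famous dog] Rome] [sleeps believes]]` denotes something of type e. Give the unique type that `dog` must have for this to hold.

<t,<t,<e,e>>>

At [[[famous dog] Rome] [sleeps believes]] (required: e): [sleeps believes] is e, which is not a function with range e; hence [[famous dog] Rome] is the functor — type <e,e>.
At [[famous dog] Rome] (required: <e,e>): Rome is t, which is not a function with range <e,e>; hence [famous dog] is the functor — type <t,<e,e>>.
At [famous dog] (required: <t,<e,e>>): famous is t, which is not a function with range <t,<e,e>>; hence dog is the functor — type <t,<t,<e,e>>>.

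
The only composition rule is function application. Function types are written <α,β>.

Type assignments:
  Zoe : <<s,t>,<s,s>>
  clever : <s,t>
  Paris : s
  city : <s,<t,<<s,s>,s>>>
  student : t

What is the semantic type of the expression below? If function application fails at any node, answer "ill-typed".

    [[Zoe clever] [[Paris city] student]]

s

[Zoe clever]: <<s,t>,<s,s>> applied to <s,t> yields <s,s>.
[Paris city]: <s,<t,<<s,s>,s>>> applied to s yields <t,<<s,s>,s>>.
[[Paris city] student]: <t,<<s,s>,s>> applied to t yields <<s,s>,s>.
[[Zoe clever] [[Paris city] student]]: <<s,s>,s> applied to <s,s> yields s.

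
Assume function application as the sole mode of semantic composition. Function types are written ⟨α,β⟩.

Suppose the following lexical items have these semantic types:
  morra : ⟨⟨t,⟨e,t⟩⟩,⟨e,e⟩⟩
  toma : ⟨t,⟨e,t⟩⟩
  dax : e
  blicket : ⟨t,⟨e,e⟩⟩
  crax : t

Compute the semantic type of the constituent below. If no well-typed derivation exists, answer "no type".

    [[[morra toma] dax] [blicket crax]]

[morra toma]: ⟨⟨t,⟨e,t⟩⟩,⟨e,e⟩⟩ applied to ⟨t,⟨e,t⟩⟩ yields ⟨e,e⟩.
[[morra toma] dax]: ⟨e,e⟩ applied to e yields e.
[blicket crax]: ⟨t,⟨e,e⟩⟩ applied to t yields ⟨e,e⟩.
[[[morra toma] dax] [blicket crax]]: ⟨e,e⟩ applied to e yields e.

e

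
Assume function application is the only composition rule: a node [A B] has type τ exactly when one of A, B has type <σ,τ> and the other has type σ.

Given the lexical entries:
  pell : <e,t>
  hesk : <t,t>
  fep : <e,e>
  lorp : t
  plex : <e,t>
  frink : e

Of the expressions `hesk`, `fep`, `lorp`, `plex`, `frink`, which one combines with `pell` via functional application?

hesk : <t,t> — neither side's domain matches the other.
fep : <e,e> — neither side's domain matches the other.
lorp : t — neither side's domain matches the other.
plex : <e,t> — neither side's domain matches the other.
frink — combines: pell : <e,t> takes frink : e as argument, giving t.

frink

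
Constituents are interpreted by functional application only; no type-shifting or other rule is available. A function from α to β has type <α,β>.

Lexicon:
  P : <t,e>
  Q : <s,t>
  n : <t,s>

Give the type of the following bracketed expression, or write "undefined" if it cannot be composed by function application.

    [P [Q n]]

undefined

At [Q n]: neither <s,t> nor <t,s> can take the other as argument; the node is ill-typed.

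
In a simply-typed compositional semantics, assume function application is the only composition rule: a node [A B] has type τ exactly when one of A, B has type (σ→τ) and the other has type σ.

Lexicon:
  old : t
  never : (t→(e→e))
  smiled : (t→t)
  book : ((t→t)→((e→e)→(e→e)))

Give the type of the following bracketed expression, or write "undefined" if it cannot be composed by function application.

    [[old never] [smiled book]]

(e→e)

[old never] — never of type (t→(e→e)) combines with old of type t: type (e→e).
[smiled book] — book of type ((t→t)→((e→e)→(e→e))) combines with smiled of type (t→t): type ((e→e)→(e→e)).
[[old never] [smiled book]] — [smiled book] of type ((e→e)→(e→e)) combines with [old never] of type (e→e): type (e→e).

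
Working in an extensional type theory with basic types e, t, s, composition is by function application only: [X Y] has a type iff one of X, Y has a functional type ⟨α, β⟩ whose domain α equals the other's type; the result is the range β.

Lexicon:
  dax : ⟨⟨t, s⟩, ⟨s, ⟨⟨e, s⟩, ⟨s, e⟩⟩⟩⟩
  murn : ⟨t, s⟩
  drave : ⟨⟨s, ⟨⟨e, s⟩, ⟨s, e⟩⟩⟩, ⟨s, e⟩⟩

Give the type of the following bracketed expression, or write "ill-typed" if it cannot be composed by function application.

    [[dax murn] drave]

[dax murn]: functor dax : ⟨⟨t, s⟩, ⟨s, ⟨⟨e, s⟩, ⟨s, e⟩⟩⟩⟩, argument murn : ⟨t, s⟩; result ⟨s, ⟨⟨e, s⟩, ⟨s, e⟩⟩⟩.
[[dax murn] drave]: functor drave : ⟨⟨s, ⟨⟨e, s⟩, ⟨s, e⟩⟩⟩, ⟨s, e⟩⟩, argument [dax murn] : ⟨s, ⟨⟨e, s⟩, ⟨s, e⟩⟩⟩; result ⟨s, e⟩.

⟨s, e⟩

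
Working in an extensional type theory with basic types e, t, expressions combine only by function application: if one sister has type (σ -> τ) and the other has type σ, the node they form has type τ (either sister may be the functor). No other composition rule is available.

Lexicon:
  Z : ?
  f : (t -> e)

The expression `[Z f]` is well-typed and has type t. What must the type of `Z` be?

At [Z f] (required: t): f is (t -> e), which is not a function with range t; hence Z is the functor — type ((t -> e) -> t).

((t -> e) -> t)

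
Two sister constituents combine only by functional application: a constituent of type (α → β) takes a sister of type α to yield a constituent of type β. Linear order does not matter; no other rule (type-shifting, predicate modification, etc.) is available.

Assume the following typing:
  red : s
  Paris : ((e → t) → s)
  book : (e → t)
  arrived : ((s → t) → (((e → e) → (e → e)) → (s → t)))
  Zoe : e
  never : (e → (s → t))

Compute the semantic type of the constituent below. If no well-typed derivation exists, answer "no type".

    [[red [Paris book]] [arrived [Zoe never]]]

no type

At [Paris book], Paris : ((e → t) → s) takes book : (e → t), giving s.
At [red [Paris book]]: neither s nor s can take the other as argument; the node is ill-typed.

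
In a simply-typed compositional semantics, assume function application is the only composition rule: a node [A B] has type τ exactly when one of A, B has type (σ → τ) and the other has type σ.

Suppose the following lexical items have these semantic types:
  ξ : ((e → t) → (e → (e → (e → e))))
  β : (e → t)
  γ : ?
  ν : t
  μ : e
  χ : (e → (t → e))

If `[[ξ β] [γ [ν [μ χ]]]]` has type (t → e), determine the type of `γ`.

For [[ξ β] [γ [ν [μ χ]]]] to have type (t → e) with [ξ β] of type (e → (e → (e → e))), [γ [ν [μ χ]]] must be the function: [γ [ν [μ χ]]] : ((e → (e → (e → e))) → (t → e)).
For [γ [ν [μ χ]]] to have type ((e → (e → (e → e))) → (t → e)) with [ν [μ χ]] of type e, γ must be the function: γ : (e → ((e → (e → (e → e))) → (t → e))).

(e → ((e → (e → (e → e))) → (t → e)))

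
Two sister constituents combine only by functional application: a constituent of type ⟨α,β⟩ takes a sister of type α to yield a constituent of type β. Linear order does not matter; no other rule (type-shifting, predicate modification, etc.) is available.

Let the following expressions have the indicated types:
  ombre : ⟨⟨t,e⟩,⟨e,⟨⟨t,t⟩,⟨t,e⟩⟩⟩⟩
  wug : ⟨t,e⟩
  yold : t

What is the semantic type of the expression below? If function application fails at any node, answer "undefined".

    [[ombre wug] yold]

At [ombre wug], ombre : ⟨⟨t,e⟩,⟨e,⟨⟨t,t⟩,⟨t,e⟩⟩⟩⟩ takes wug : ⟨t,e⟩, giving ⟨e,⟨⟨t,t⟩,⟨t,e⟩⟩⟩.
[[ombre wug] yold]: ⟨e,⟨⟨t,t⟩,⟨t,e⟩⟩⟩ and t cannot combine by function application — type clash.

undefined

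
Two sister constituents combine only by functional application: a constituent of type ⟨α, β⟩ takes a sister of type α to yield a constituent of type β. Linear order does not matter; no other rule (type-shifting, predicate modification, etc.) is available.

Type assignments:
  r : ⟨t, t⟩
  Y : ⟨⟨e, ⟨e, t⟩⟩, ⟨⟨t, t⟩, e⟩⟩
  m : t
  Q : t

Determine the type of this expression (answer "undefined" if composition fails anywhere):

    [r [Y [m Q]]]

[m Q]: t and t cannot combine by function application — type clash.

undefined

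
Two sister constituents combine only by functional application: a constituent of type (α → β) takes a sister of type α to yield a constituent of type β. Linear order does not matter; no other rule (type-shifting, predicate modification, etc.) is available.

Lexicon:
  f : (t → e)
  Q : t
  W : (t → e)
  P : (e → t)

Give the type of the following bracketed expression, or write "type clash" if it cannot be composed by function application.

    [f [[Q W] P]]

e

At [Q W], W : (t → e) takes Q : t, giving e.
At [[Q W] P], P : (e → t) takes [Q W] : e, giving t.
At [f [[Q W] P]], f : (t → e) takes [[Q W] P] : t, giving e.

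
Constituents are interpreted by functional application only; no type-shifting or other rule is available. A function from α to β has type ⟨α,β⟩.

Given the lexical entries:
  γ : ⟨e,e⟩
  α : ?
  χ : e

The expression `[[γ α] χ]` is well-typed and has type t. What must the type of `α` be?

For [[γ α] χ] to have type t with χ of type e, [γ α] must be the function: [γ α] : ⟨e,t⟩.
For [γ α] to have type ⟨e,t⟩ with γ of type ⟨e,e⟩, α must be the function: α : ⟨⟨e,e⟩,⟨e,t⟩⟩.

⟨⟨e,e⟩,⟨e,t⟩⟩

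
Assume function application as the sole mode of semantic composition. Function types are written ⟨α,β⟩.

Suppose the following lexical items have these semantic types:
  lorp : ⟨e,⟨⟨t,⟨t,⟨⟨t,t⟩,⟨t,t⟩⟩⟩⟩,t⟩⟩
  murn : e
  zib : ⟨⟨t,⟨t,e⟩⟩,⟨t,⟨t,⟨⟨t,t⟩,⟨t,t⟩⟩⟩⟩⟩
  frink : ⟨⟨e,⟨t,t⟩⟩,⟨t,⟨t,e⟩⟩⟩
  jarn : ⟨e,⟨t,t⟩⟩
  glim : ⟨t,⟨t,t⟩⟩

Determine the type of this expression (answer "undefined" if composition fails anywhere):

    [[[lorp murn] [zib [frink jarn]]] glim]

⟨t,t⟩

[lorp murn]: functor lorp : ⟨e,⟨⟨t,⟨t,⟨⟨t,t⟩,⟨t,t⟩⟩⟩⟩,t⟩⟩, argument murn : e; result ⟨⟨t,⟨t,⟨⟨t,t⟩,⟨t,t⟩⟩⟩⟩,t⟩.
[frink jarn]: functor frink : ⟨⟨e,⟨t,t⟩⟩,⟨t,⟨t,e⟩⟩⟩, argument jarn : ⟨e,⟨t,t⟩⟩; result ⟨t,⟨t,e⟩⟩.
[zib [frink jarn]]: functor zib : ⟨⟨t,⟨t,e⟩⟩,⟨t,⟨t,⟨⟨t,t⟩,⟨t,t⟩⟩⟩⟩⟩, argument [frink jarn] : ⟨t,⟨t,e⟩⟩; result ⟨t,⟨t,⟨⟨t,t⟩,⟨t,t⟩⟩⟩⟩.
[[lorp murn] [zib [frink jarn]]]: functor [lorp murn] : ⟨⟨t,⟨t,⟨⟨t,t⟩,⟨t,t⟩⟩⟩⟩,t⟩, argument [zib [frink jarn]] : ⟨t,⟨t,⟨⟨t,t⟩,⟨t,t⟩⟩⟩⟩; result t.
[[[lorp murn] [zib [frink jarn]]] glim]: functor glim : ⟨t,⟨t,t⟩⟩, argument [[lorp murn] [zib [frink jarn]]] : t; result ⟨t,t⟩.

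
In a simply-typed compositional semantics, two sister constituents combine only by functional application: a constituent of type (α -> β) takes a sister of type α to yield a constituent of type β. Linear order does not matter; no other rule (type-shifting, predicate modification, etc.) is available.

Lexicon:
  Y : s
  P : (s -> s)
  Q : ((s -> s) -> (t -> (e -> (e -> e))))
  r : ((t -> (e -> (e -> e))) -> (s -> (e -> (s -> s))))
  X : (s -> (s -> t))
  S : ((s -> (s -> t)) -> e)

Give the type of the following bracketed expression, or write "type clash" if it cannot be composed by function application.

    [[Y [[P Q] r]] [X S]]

(s -> s)

At [P Q], Q : ((s -> s) -> (t -> (e -> (e -> e)))) takes P : (s -> s), giving (t -> (e -> (e -> e))).
At [[P Q] r], r : ((t -> (e -> (e -> e))) -> (s -> (e -> (s -> s)))) takes [P Q] : (t -> (e -> (e -> e))), giving (s -> (e -> (s -> s))).
At [Y [[P Q] r]], [[P Q] r] : (s -> (e -> (s -> s))) takes Y : s, giving (e -> (s -> s)).
At [X S], S : ((s -> (s -> t)) -> e) takes X : (s -> (s -> t)), giving e.
At [[Y [[P Q] r]] [X S]], [Y [[P Q] r]] : (e -> (s -> s)) takes [X S] : e, giving (s -> s).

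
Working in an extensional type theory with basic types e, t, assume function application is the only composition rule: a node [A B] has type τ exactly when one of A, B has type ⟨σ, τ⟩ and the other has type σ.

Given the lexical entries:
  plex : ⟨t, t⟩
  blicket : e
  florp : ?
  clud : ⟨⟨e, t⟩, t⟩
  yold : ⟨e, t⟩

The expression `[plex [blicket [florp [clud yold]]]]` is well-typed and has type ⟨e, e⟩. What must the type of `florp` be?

⟨t, ⟨e, ⟨⟨t, t⟩, ⟨e, e⟩⟩⟩⟩

For [plex [blicket [florp [clud yold]]]] to have type ⟨e, e⟩ with plex of type ⟨t, t⟩, [blicket [florp [clud yold]]] must be the function: [blicket [florp [clud yold]]] : ⟨⟨t, t⟩, ⟨e, e⟩⟩.
For [blicket [florp [clud yold]]] to have type ⟨⟨t, t⟩, ⟨e, e⟩⟩ with blicket of type e, [florp [clud yold]] must be the function: [florp [clud yold]] : ⟨e, ⟨⟨t, t⟩, ⟨e, e⟩⟩⟩.
For [florp [clud yold]] to have type ⟨e, ⟨⟨t, t⟩, ⟨e, e⟩⟩⟩ with [clud yold] of type t, florp must be the function: florp : ⟨t, ⟨e, ⟨⟨t, t⟩, ⟨e, e⟩⟩⟩⟩.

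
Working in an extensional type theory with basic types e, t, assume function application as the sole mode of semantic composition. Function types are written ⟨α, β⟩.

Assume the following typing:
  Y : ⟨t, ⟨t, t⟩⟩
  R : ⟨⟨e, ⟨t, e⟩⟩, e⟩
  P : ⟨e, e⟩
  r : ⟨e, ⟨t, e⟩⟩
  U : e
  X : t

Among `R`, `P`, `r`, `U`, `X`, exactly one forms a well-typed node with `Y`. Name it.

R : ⟨⟨e, ⟨t, e⟩⟩, e⟩ — neither side's domain matches the other.
P : ⟨e, e⟩ — neither side's domain matches the other.
r : ⟨e, ⟨t, e⟩⟩ — neither side's domain matches the other.
U : e — neither side's domain matches the other.
X — combines: Y : ⟨t, ⟨t, t⟩⟩ takes X : t as argument, giving ⟨t, t⟩.

X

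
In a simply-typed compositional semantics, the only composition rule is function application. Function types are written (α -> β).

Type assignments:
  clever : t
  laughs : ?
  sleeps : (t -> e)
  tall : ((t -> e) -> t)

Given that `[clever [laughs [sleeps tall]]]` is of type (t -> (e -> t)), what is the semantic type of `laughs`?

At [clever [laughs [sleeps tall]]] (required: (t -> (e -> t))): clever is t, which is not a function with range (t -> (e -> t)); hence [laughs [sleeps tall]] is the functor — type (t -> (t -> (e -> t))).
At [laughs [sleeps tall]] (required: (t -> (t -> (e -> t)))): [sleeps tall] is t, which is not a function with range (t -> (t -> (e -> t))); hence laughs is the functor — type (t -> (t -> (t -> (e -> t)))).

(t -> (t -> (t -> (e -> t))))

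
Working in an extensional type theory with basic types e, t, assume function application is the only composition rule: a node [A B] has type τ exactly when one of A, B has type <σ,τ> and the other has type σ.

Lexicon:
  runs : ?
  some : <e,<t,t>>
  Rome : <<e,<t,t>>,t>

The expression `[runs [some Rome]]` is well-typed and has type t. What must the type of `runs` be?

[runs [some Rome]] must have type t. The sister [some Rome] has type t; that is not a function onto t, so runs must be the functor, of type <t,t>.

<t,t>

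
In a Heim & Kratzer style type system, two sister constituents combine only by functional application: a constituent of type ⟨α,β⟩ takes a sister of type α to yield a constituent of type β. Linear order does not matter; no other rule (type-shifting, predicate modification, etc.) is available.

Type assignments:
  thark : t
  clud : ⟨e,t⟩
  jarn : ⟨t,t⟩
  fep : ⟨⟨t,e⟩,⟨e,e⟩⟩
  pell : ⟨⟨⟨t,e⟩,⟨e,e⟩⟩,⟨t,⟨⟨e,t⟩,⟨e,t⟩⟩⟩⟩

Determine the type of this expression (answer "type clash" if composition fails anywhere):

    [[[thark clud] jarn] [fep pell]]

type clash

[thark clud]: t and ⟨e,t⟩ cannot combine by function application — type clash.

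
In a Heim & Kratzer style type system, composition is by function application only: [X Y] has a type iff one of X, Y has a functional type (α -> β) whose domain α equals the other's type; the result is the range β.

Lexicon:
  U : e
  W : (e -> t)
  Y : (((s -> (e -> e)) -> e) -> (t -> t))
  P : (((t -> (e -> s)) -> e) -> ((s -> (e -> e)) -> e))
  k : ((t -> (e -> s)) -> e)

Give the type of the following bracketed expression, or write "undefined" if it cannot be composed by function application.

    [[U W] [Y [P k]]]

t

[U W]: W is (e -> t), U is e; result t.
[P k]: P is (((t -> (e -> s)) -> e) -> ((s -> (e -> e)) -> e)), k is ((t -> (e -> s)) -> e); result ((s -> (e -> e)) -> e).
[Y [P k]]: Y is (((s -> (e -> e)) -> e) -> (t -> t)), [P k] is ((s -> (e -> e)) -> e); result (t -> t).
[[U W] [Y [P k]]]: [Y [P k]] is (t -> t), [U W] is t; result t.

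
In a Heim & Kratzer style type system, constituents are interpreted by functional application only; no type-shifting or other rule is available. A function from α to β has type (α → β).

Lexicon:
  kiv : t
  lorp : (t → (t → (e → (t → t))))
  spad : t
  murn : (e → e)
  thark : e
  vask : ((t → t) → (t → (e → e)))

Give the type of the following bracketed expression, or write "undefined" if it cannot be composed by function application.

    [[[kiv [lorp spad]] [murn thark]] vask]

[lorp spad]: lorp is (t → (t → (e → (t → t)))), spad is t; result (t → (e → (t → t))).
[kiv [lorp spad]]: [lorp spad] is (t → (e → (t → t))), kiv is t; result (e → (t → t)).
[murn thark]: murn is (e → e), thark is e; result e.
[[kiv [lorp spad]] [murn thark]]: [kiv [lorp spad]] is (e → (t → t)), [murn thark] is e; result (t → t).
[[[kiv [lorp spad]] [murn thark]] vask]: vask is ((t → t) → (t → (e → e))), [[kiv [lorp spad]] [murn thark]] is (t → t); result (t → (e → e)).

(t → (e → e))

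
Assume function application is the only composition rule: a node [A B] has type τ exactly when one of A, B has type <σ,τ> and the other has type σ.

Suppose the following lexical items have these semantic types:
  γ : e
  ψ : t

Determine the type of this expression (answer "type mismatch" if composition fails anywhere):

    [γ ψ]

At [γ ψ]: neither e nor t can take the other as argument; the node is ill-typed.

type mismatch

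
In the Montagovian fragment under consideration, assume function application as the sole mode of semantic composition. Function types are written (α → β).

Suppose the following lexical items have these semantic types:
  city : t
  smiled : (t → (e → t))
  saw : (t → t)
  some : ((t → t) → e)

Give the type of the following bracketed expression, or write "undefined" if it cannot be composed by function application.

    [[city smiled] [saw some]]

t

[city smiled]: smiled is (t → (e → t)), city is t; result (e → t).
[saw some]: some is ((t → t) → e), saw is (t → t); result e.
[[city smiled] [saw some]]: [city smiled] is (e → t), [saw some] is e; result t.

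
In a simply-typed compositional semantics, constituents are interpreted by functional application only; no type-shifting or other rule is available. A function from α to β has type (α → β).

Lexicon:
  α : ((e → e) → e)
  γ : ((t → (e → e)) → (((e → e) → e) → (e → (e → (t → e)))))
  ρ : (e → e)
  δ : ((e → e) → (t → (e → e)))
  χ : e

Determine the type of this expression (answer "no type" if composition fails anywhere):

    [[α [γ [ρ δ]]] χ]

(e → (t → e))

[ρ δ]: functor δ : ((e → e) → (t → (e → e))), argument ρ : (e → e); result (t → (e → e)).
[γ [ρ δ]]: functor γ : ((t → (e → e)) → (((e → e) → e) → (e → (e → (t → e))))), argument [ρ δ] : (t → (e → e)); result (((e → e) → e) → (e → (e → (t → e)))).
[α [γ [ρ δ]]]: functor [γ [ρ δ]] : (((e → e) → e) → (e → (e → (t → e)))), argument α : ((e → e) → e); result (e → (e → (t → e))).
[[α [γ [ρ δ]]] χ]: functor [α [γ [ρ δ]]] : (e → (e → (t → e))), argument χ : e; result (e → (t → e)).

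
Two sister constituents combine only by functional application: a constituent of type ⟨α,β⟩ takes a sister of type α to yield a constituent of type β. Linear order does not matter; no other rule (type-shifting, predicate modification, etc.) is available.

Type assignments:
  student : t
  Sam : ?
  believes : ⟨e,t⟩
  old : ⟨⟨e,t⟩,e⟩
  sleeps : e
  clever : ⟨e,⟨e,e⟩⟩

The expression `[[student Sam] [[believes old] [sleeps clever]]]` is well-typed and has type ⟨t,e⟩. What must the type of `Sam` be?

⟨t,⟨e,⟨t,e⟩⟩⟩

At [[student Sam] [[believes old] [sleeps clever]]] (required: ⟨t,e⟩): [[believes old] [sleeps clever]] is e, which is not a function with range ⟨t,e⟩; hence [student Sam] is the functor — type ⟨e,⟨t,e⟩⟩.
At [student Sam] (required: ⟨e,⟨t,e⟩⟩): student is t, which is not a function with range ⟨e,⟨t,e⟩⟩; hence Sam is the functor — type ⟨t,⟨e,⟨t,e⟩⟩⟩.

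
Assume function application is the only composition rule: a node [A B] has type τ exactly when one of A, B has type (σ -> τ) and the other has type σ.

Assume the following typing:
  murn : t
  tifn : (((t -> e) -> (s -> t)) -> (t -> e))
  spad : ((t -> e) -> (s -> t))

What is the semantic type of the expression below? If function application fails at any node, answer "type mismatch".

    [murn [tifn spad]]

At [tifn spad], tifn : (((t -> e) -> (s -> t)) -> (t -> e)) takes spad : ((t -> e) -> (s -> t)), giving (t -> e).
At [murn [tifn spad]], [tifn spad] : (t -> e) takes murn : t, giving e.

e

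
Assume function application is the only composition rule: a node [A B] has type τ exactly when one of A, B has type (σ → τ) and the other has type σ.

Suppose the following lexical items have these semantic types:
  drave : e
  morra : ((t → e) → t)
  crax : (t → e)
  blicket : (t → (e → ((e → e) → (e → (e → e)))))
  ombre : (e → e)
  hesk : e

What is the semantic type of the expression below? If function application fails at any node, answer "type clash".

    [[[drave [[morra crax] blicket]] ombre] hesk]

[morra crax]: functor morra : ((t → e) → t), argument crax : (t → e); result t.
[[morra crax] blicket]: functor blicket : (t → (e → ((e → e) → (e → (e → e))))), argument [morra crax] : t; result (e → ((e → e) → (e → (e → e)))).
[drave [[morra crax] blicket]]: functor [[morra crax] blicket] : (e → ((e → e) → (e → (e → e)))), argument drave : e; result ((e → e) → (e → (e → e))).
[[drave [[morra crax] blicket]] ombre]: functor [drave [[morra crax] blicket]] : ((e → e) → (e → (e → e))), argument ombre : (e → e); result (e → (e → e)).
[[[drave [[morra crax] blicket]] ombre] hesk]: functor [[drave [[morra crax] blicket]] ombre] : (e → (e → e)), argument hesk : e; result (e → e).

(e → e)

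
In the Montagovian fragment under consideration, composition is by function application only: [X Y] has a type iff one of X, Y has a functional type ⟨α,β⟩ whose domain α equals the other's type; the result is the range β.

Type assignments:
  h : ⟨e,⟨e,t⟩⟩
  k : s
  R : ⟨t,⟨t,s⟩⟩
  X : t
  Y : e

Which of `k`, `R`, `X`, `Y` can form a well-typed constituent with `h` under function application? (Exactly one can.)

k : s — neither side's domain matches the other.
R : ⟨t,⟨t,s⟩⟩ — neither side's domain matches the other.
X : t — neither side's domain matches the other.
Y — combines: h : ⟨e,⟨e,t⟩⟩ takes Y : e as argument, giving ⟨e,t⟩.

Y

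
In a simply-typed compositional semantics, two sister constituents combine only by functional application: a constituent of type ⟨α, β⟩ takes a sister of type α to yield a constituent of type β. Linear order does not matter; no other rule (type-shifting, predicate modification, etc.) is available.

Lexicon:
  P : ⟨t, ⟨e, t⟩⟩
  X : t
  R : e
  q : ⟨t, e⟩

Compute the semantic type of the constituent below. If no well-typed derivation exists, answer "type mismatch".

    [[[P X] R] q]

[P X]: functor P : ⟨t, ⟨e, t⟩⟩, argument X : t; result ⟨e, t⟩.
[[P X] R]: functor [P X] : ⟨e, t⟩, argument R : e; result t.
[[[P X] R] q]: functor q : ⟨t, e⟩, argument [[P X] R] : t; result e.

e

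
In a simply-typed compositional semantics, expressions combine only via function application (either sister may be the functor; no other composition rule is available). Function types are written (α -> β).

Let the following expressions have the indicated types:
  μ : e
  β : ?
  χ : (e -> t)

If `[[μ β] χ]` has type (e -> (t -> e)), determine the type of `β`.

For [[μ β] χ] to have type (e -> (t -> e)) with χ of type (e -> t), [μ β] must be the function: [μ β] : ((e -> t) -> (e -> (t -> e))).
For [μ β] to have type ((e -> t) -> (e -> (t -> e))) with μ of type e, β must be the function: β : (e -> ((e -> t) -> (e -> (t -> e)))).

(e -> ((e -> t) -> (e -> (t -> e))))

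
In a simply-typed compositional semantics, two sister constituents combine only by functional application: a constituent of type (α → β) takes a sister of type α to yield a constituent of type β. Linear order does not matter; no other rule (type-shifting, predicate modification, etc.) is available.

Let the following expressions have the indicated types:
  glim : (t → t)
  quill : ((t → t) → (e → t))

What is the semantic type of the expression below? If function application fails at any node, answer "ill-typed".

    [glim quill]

[glim quill] — quill of type ((t → t) → (e → t)) combines with glim of type (t → t): type (e → t).

(e → t)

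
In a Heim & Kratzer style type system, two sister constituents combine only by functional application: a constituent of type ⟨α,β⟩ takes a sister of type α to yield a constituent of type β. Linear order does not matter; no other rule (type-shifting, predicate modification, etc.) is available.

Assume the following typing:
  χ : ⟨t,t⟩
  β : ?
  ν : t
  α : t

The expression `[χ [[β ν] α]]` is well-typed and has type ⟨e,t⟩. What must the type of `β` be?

⟨t,⟨t,⟨⟨t,t⟩,⟨e,t⟩⟩⟩⟩

At [χ [[β ν] α]] (required: ⟨e,t⟩): χ is ⟨t,t⟩, which is not a function with range ⟨e,t⟩; hence [[β ν] α] is the functor — type ⟨⟨t,t⟩,⟨e,t⟩⟩.
At [[β ν] α] (required: ⟨⟨t,t⟩,⟨e,t⟩⟩): α is t, which is not a function with range ⟨⟨t,t⟩,⟨e,t⟩⟩; hence [β ν] is the functor — type ⟨t,⟨⟨t,t⟩,⟨e,t⟩⟩⟩.
At [β ν] (required: ⟨t,⟨⟨t,t⟩,⟨e,t⟩⟩⟩): ν is t, which is not a function with range ⟨t,⟨⟨t,t⟩,⟨e,t⟩⟩⟩; hence β is the functor — type ⟨t,⟨t,⟨⟨t,t⟩,⟨e,t⟩⟩⟩⟩.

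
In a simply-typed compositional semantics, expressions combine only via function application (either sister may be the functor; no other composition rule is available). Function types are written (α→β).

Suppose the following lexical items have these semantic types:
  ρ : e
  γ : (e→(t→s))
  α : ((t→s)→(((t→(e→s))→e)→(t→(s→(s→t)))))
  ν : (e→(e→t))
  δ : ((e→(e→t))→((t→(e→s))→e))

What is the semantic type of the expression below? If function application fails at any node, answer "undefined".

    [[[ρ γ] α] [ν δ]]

(t→(s→(s→t)))

[ρ γ]: functor γ : (e→(t→s)), argument ρ : e; result (t→s).
[[ρ γ] α]: functor α : ((t→s)→(((t→(e→s))→e)→(t→(s→(s→t))))), argument [ρ γ] : (t→s); result (((t→(e→s))→e)→(t→(s→(s→t)))).
[ν δ]: functor δ : ((e→(e→t))→((t→(e→s))→e)), argument ν : (e→(e→t)); result ((t→(e→s))→e).
[[[ρ γ] α] [ν δ]]: functor [[ρ γ] α] : (((t→(e→s))→e)→(t→(s→(s→t)))), argument [ν δ] : ((t→(e→s))→e); result (t→(s→(s→t))).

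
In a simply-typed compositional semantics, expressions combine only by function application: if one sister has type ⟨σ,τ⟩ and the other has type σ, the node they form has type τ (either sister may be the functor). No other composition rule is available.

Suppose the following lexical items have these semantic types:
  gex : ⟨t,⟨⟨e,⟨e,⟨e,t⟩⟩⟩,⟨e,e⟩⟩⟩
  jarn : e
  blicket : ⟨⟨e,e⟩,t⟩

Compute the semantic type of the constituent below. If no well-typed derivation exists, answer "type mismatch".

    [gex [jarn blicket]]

At [jarn blicket]: neither e nor ⟨⟨e,e⟩,t⟩ can take the other as argument; the node is ill-typed.

type mismatch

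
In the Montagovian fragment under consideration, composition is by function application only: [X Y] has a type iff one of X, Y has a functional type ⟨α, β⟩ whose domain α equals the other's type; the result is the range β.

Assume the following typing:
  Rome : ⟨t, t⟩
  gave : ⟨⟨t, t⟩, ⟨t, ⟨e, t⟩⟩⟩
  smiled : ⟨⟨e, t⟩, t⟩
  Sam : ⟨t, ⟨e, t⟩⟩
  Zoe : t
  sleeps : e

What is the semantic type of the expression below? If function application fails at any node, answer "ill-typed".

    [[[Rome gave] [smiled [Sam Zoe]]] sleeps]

[Rome gave] — gave of type ⟨⟨t, t⟩, ⟨t, ⟨e, t⟩⟩⟩ combines with Rome of type ⟨t, t⟩: type ⟨t, ⟨e, t⟩⟩.
[Sam Zoe] — Sam of type ⟨t, ⟨e, t⟩⟩ combines with Zoe of type t: type ⟨e, t⟩.
[smiled [Sam Zoe]] — smiled of type ⟨⟨e, t⟩, t⟩ combines with [Sam Zoe] of type ⟨e, t⟩: type t.
[[Rome gave] [smiled [Sam Zoe]]] — [Rome gave] of type ⟨t, ⟨e, t⟩⟩ combines with [smiled [Sam Zoe]] of type t: type ⟨e, t⟩.
[[[Rome gave] [smiled [Sam Zoe]]] sleeps] — [[Rome gave] [smiled [Sam Zoe]]] of type ⟨e, t⟩ combines with sleeps of type e: type t.

t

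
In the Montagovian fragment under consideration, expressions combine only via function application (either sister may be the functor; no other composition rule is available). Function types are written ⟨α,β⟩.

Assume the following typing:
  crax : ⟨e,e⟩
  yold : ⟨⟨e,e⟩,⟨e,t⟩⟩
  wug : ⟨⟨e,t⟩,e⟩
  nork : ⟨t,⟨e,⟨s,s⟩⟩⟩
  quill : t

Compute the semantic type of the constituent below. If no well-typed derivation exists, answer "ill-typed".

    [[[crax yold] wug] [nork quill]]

[crax yold]: ⟨⟨e,e⟩,⟨e,t⟩⟩ applied to ⟨e,e⟩ yields ⟨e,t⟩.
[[crax yold] wug]: ⟨⟨e,t⟩,e⟩ applied to ⟨e,t⟩ yields e.
[nork quill]: ⟨t,⟨e,⟨s,s⟩⟩⟩ applied to t yields ⟨e,⟨s,s⟩⟩.
[[[crax yold] wug] [nork quill]]: ⟨e,⟨s,s⟩⟩ applied to e yields ⟨s,s⟩.

⟨s,s⟩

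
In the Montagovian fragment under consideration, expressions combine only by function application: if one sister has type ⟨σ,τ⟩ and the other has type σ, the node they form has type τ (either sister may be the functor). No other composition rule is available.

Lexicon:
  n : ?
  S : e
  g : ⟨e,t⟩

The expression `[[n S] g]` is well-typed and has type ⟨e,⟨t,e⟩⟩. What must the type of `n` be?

For [[n S] g] to have type ⟨e,⟨t,e⟩⟩ with g of type ⟨e,t⟩, [n S] must be the function: [n S] : ⟨⟨e,t⟩,⟨e,⟨t,e⟩⟩⟩.
For [n S] to have type ⟨⟨e,t⟩,⟨e,⟨t,e⟩⟩⟩ with S of type e, n must be the function: n : ⟨e,⟨⟨e,t⟩,⟨e,⟨t,e⟩⟩⟩⟩.

⟨e,⟨⟨e,t⟩,⟨e,⟨t,e⟩⟩⟩⟩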